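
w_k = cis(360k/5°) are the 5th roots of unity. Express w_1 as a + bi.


Angle = 360*1/5 = 72°
a = cos(72°) = 0.3090
b = sin(72°) = 0.9511

0.3090 + 0.9511i


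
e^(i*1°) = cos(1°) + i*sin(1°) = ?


cos(1°) = 0.9998
sin(1°) = 0.0175

e^(i*1°) = 0.9998 + 0.0175i


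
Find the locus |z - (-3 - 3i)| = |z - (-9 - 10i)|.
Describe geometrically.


Equal distances means the locus is the perpendicular bisector of z1 and z2.
Midpoint = ((-3+(-9))/2, (-3+(-10))/2) = (-6.0000, -6.5000)

Perpendicular bisector through (-6.0000, -6.5000)


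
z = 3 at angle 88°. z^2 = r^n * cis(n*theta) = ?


r^2 = 3^2 = 9
n*theta = 2*88° = 176° = 176° (mod 360)
a = 9*cos(176°) = -8.9781
b = 9*sin(176°) = 0.6278

9 cis(176°) = -8.9781 + 0.6278i


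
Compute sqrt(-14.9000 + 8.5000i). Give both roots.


|z| = sqrt(222.01+72.25) = 17.1540
sqrt((|z|+a)/2) = sqrt((17.1540+(-14.9))/2) = sqrt(1.1270) = 1.0616
sqrt((|z|-a)/2) = sqrt((17.1540-(-14.9))/2) = sqrt(16.0270) = 4.0034

±(1.0616 + 4.0034i) i.e. 1.0616 + 4.0034i and -1.0616 - 4.0034i


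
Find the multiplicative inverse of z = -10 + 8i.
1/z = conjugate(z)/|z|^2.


|z|^2 = 100+64 = 164
1/z = (-10 - 8i)/164

1/z = -0.0610 - 0.0488i


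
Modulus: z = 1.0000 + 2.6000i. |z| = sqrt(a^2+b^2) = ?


|z| = sqrt(1^2 + 2.6^2) = sqrt(1 + 6.76) = sqrt(7.76) = 2.7857

|z| = 2.7857


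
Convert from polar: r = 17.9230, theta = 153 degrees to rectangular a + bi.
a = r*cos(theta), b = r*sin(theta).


a = 17.9230*cos(153°) = 17.9230*(-0.891007) = -15.9695
b = 17.9230*sin(153°) = 17.9230*0.45399 = 8.1369

-15.9695 + 8.1369i


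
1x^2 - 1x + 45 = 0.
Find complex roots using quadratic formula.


disc = (-1)^2 - 4*1*45 = 1 - 180 = -179
sqrt(|disc|) = sqrt(179) = 13.3791
Real part = 1/(2*1) = 0.5000
Imag part = 13.3791/(2*1) = 6.6895

0.5000 ± 6.6895i


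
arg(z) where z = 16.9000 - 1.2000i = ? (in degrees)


Re = 16.9, Im = -1.2
arg = atan2(-1.2, 16.9) = -4.0615 degrees

arg(z) = -4.0615 degrees


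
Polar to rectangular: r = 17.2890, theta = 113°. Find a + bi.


a = 17.2890*cos(113°) = 17.2890*(-0.39073113) = -6.7554
b = 17.2890*sin(113°) = 17.2890*0.920505 = 15.9146

-6.7554 + 15.9146i


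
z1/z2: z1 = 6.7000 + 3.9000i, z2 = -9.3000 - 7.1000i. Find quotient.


Conjugate of z2 = -9.3000 + 7.1000i
Numerator: (6.7000 + 3.9000i)(-9.3000 + 7.1000i) = -90.0000 + 11.3000i
Denominator: (-9.3)^2 + (-7.1)^2 = 136.9
Result = (-90.0000 + 11.3000i)/136.9

-0.6574 + 0.0825i


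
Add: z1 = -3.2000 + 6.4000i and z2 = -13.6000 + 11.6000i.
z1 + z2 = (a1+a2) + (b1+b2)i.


Real: -3.2 - 13.6 = -16.8
Imag: 6.4 + 11.6 = 18

-16.8000 + 18.0000i


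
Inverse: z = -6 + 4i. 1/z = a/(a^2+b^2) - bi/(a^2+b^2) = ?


|z|^2 = 36+16 = 52
1/z = (-6 - 4i)/52

1/z = -0.1154 - 0.0769i


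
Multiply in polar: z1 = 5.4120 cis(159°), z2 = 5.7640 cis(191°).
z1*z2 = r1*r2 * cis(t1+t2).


r = 5.4120 * 5.7640 = 31.1948
theta = 159° + 191° = 350° = 350° (mod 360)

31.1948 cis(350°)


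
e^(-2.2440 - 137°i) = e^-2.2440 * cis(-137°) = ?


e^-2.2440 = 0.1060
cos(-137°) = -0.7314
sin(-137°) = -0.682
Real = 0.1060*(-0.7314) = -0.0775
Imag = 0.1060*(-0.682) = -0.0723

-0.0775 - 0.0723i


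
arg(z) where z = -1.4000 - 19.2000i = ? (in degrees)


Re = -1.4, Im = -19.2
arg = atan2(-19.2, -1.4) = -94.1704 degrees

arg(z) = -94.1704 degrees


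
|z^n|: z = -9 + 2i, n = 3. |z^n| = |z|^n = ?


|z| = sqrt(81+4) = sqrt(85) = 9.2195
|z^3| = |z|^3 = (sqrt(85))^3 = 85*sqrt(85)

|z^3| = 85*sqrt(85) ≈ 783.6613


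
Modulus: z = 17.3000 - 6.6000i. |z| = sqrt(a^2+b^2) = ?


|z| = sqrt(17.3^2 + (-6.6)^2) = sqrt(299.29 + 43.56) = sqrt(342.85) = 18.5162

|z| = 18.5162


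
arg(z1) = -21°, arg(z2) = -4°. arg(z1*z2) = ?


arg(z1*z2) = -21° - 4° = -25°
Normalized to (-180°, 180°]: -25°

-25°


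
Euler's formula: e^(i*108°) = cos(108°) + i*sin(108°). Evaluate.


cos(108°) = -0.3090
sin(108°) = 0.9511

e^(i*108°) = -0.3090 + 0.9511i


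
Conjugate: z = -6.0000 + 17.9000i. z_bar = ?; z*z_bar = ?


z_bar = -6.0000 - 17.9000i
z*z_bar = (-6)^2 + 17.9^2 = 36 + 320.41 = 356.41

z_bar = -6.0000 - 17.9000i, z*z_bar = 356.41


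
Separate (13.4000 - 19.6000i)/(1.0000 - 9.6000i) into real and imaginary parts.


Multiply by conjugate: (13.4000 - 19.6000i)(1.0000 + 9.6000i) / (1^2 + (-9.6)^2)
Numerator real = 13.4*1 - (19.6)*(-9.6) = 201.56
Numerator imag = -19.6*1 - 13.4*(-9.6) = 109.04
Denominator = 93.16
Re(z) = 201.56/93.16 = 2.1636
Im(z) = 109.04/93.16 = 1.1705

Re(z) = 2.1636, Im(z) = 1.1705


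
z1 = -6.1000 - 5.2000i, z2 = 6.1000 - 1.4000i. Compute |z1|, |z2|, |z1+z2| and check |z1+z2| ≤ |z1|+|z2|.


|z1| = sqrt((-6.1)^2 + (-5.2)^2) = sqrt(64.25) = 8.0156
|z2| = sqrt(6.1^2 + (-1.4)^2) = sqrt(39.17) = 6.2586
z1+z2 = -6.6000i
|z1+z2| = sqrt(43.56) = 6.6000
|z1|+|z2| = 8.0156 + 6.2586 = 14.2742

|z1+z2| = 6.6000 ≤ |z1|+|z2| = 14.2742 (verified)


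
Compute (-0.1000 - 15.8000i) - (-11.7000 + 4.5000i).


Real: -0.1 + 11.7 = 11.6
Imag: -15.8 - 4.5 = -20.3

11.6000 - 20.3000i


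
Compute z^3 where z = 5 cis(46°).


r^3 = 5^3 = 125
n*theta = 3*46° = 138° = 138° (mod 360)
a = 125*cos(138°) = -92.8931
b = 125*sin(138°) = 83.6413

125 cis(138°) = -92.8931 + 83.6413i


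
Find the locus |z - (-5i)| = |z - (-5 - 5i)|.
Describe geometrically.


Equal distances means the locus is the perpendicular bisector of z1 and z2.
Midpoint = ((0+(-5))/2, (-5+(-5))/2) = (-2.5000, -5.0000)

Perpendicular bisector through (-2.5000, -5.0000)


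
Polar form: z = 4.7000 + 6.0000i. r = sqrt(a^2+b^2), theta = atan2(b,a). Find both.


r = sqrt(22.09+36) = sqrt(58.09) = 7.6217
theta = atan2(6, 4.7) = 51.9272 degrees

r = 7.6217, theta = 51.9272 degrees


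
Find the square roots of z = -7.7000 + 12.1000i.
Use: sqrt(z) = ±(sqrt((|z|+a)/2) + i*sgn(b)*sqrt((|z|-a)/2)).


|z| = sqrt(59.29+146.41) = 14.3422
sqrt((|z|+a)/2) = sqrt((14.3422+(-7.7))/2) = sqrt(3.3211) = 1.8224
sqrt((|z|-a)/2) = sqrt((14.3422-(-7.7))/2) = sqrt(11.0211) = 3.3198

±(1.8224 + 3.3198i) i.e. 1.8224 + 3.3198i and -1.8224 - 3.3198i


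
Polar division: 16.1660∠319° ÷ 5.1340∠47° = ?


r = 16.1660 / 5.1340 = 3.1488
theta = 319° - 47° = 272° = 272° (mod 360)

3.1488 cis(272°)


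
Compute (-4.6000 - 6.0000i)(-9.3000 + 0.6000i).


Real = -4.6*(-9.3) - (-6)*0.6 = 42.78 - (-3.6) = 46.38
Imag = -4.6*0.6 - (9.3)*(-6) = -2.76 + 55.8 = 53.04

46.3800 + 53.0400i


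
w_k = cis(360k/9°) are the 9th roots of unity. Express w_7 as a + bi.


Angle = 360*7/9 = 280°
a = cos(280°) = 0.1736
b = sin(280°) = -0.9848

0.1736 - 0.9848i


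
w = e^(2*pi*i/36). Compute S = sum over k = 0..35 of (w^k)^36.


The roots are w_k = w^k with w = e^(2*pi*i/36), and (w^k)^36 = (w^36)^k.
So S = 1 + u + u^2 + ... + u^(35) with u = w^36.
36 = 1*36 + 0, so 36 is a multiple of 36 and u = (w^36)^1 = 1.
Every one of the 36 terms equals 1: S = 36

S = 36


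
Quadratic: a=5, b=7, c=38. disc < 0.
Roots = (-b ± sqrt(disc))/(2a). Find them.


disc = 7^2 - 4*5*38 = 49 - 760 = -711
sqrt(|disc|) = sqrt(711) = 26.6646
Real part = -7/(2*5) = -0.7000
Imag part = 26.6646/(2*5) = 2.6665

-0.7000 ± 2.6665i


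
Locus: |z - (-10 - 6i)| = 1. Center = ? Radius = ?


|z - z0| = r is a circle with center z0 and radius r.
Center = (-10, -6), radius = 1

Circle with center (-10, -6) and radius 1


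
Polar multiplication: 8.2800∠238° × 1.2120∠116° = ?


r = 8.2800 * 1.2120 = 10.0354
theta = 238° + 116° = 354° = 354° (mod 360)

10.0354 cis(354°)


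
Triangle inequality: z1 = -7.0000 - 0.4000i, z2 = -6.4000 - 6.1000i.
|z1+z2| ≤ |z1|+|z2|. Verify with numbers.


|z1| = sqrt((-7)^2 + (-0.4)^2) = sqrt(49.16) = 7.0114
|z2| = sqrt((-6.4)^2 + (-6.1)^2) = sqrt(78.17) = 8.8414
z1+z2 = -13.4000 - 6.5000i
|z1+z2| = sqrt(221.81) = 14.8933
|z1|+|z2| = 7.0114 + 8.8414 = 15.8528

|z1+z2| = 14.8933 ≤ |z1|+|z2| = 15.8528 (verified)


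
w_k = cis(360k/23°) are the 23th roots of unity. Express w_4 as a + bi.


Angle = 360*4/23 = 62.6087°
a = cos(62.6087°) = 0.4601
b = sin(62.6087°) = 0.8879

0.4601 + 0.8879i


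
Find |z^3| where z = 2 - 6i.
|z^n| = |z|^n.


|z| = sqrt(4+36) = sqrt(40) = 6.3246
|z^3| = |z|^3 = (sqrt(40))^3 = 40*sqrt(40)

|z^3| = 40*sqrt(40) ≈ 252.9822


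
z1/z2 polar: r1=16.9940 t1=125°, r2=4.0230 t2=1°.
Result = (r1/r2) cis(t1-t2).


r = 16.9940 / 4.0230 = 4.2242
theta = 125° - 1° = 124° = 124° (mod 360)

4.2242 cis(124°)


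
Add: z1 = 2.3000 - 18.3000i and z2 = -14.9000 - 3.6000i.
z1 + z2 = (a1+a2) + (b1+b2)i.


Real: 2.3 - 14.9 = -12.6
Imag: -18.3 - 3.6 = -21.9

-12.6000 - 21.9000i


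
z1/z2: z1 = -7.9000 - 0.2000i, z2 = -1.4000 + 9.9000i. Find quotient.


Conjugate of z2 = -1.4000 - 9.9000i
Numerator: (-7.9000 - 0.2000i)(-1.4000 - 9.9000i) = 9.0800 + 78.4900i
Denominator: (-1.4)^2 + 9.9^2 = 99.97
Result = (9.0800 + 78.4900i)/99.97

0.0908 + 0.7851i


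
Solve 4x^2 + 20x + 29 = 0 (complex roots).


disc = 20^2 - 4*4*29 = 400 - 464 = -64
sqrt(|disc|) = sqrt(64) = 8.0000
Real part = -20/(2*4) = -2.5000
Imag part = 8.0000/(2*4) = 1.0000

-2.5000 ± 1.0000i


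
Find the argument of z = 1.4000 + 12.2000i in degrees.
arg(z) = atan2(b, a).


Re = 1.4, Im = 12.2
arg = atan2(12.2, 1.4) = 83.4537 degrees

arg(z) = 83.4537 degrees


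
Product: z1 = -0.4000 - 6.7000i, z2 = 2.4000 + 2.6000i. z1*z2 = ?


Real = -0.4*2.4 - (-6.7)*2.6 = -0.96 - (-17.42) = 16.46
Imag = -0.4*2.6 + 2.4*(-6.7) = -1.04 - (16.08) = -17.12

16.4600 - 17.1200i


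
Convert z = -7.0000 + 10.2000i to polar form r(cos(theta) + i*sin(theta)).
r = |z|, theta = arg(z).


r = sqrt(49+104.04) = sqrt(153.04) = 12.3709
theta = atan2(10.2, -7) = 124.4608 degrees

r = 12.3709, theta = 124.4608 degrees


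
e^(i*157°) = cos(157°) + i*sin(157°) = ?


cos(157°) = -0.9205
sin(157°) = 0.3907

e^(i*157°) = -0.9205 + 0.3907i


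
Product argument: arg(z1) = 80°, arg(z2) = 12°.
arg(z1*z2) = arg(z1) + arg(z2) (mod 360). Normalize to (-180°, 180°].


arg(z1*z2) = 80° + 12° = 92°
Normalized to (-180°, 180°]: 92°

92°


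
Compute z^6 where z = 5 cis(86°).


r^6 = 5^6 = 15625
n*theta = 6*86° = 516° = 156° (mod 360)
a = 15625*cos(156°) = -14274.1478
b = 15625*sin(156°) = 6355.2600

15625 cis(156°) = -14274.1478 + 6355.2600i


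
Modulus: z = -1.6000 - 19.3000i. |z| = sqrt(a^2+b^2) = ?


|z| = sqrt((-1.6)^2 + (-19.3)^2) = sqrt(2.56 + 372.49) = sqrt(375.05) = 19.3662

|z| = 19.3662


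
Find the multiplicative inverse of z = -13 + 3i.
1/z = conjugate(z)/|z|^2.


|z|^2 = 169+9 = 178
1/z = (-13 - 3i)/178

1/z = -0.0730 - 0.0169i


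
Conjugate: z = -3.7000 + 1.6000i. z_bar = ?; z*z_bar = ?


z_bar = -3.7000 - 1.6000i
z*z_bar = (-3.7)^2 + 1.6^2 = 13.69 + 2.56 = 16.25

z_bar = -3.7000 - 1.6000i, z*z_bar = 16.25


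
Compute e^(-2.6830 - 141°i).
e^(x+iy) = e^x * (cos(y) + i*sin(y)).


e^-2.6830 = 0.06836
cos(-141°) = -0.7771
sin(-141°) = -0.6293
Real = 0.06836*(-0.7771) = -0.0531
Imag = 0.06836*(-0.6293) = -0.0430

-0.0531 - 0.0430i


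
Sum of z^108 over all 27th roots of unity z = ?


The roots are w_k = w^k with w = e^(2*pi*i/27), and (w^k)^108 = (w^108)^k.
So S = 1 + u + u^2 + ... + u^(26) with u = w^108.
108 = 4*27 + 0, so 108 is a multiple of 27 and u = (w^27)^4 = 1.
Every one of the 27 terms equals 1: S = 27

S = 27


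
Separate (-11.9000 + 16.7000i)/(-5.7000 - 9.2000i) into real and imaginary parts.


Multiply by conjugate: (-11.9000 + 16.7000i)(-5.7000 + 9.2000i) / ((-5.7)^2 + (-9.2)^2)
Numerator real = -11.9*(-5.7) + 16.7*(-9.2) = -85.81
Numerator imag = 16.7*(-5.7) - (-11.9)*(-9.2) = -204.67
Denominator = 117.13
Re(z) = -85.81/117.13 = -0.7326
Im(z) = -204.67/117.13 = -1.7474

Re(z) = -0.7326, Im(z) = -1.7474


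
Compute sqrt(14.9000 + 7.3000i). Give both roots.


|z| = sqrt(222.01+53.29) = 16.5922
sqrt((|z|+a)/2) = sqrt((16.5922+14.9)/2) = sqrt(15.7461) = 3.9681
sqrt((|z|-a)/2) = sqrt((16.5922-14.9)/2) = sqrt(0.8461) = 0.9198

±(3.9681 + 0.9198i) i.e. 3.9681 + 0.9198i and -3.9681 - 0.9198i


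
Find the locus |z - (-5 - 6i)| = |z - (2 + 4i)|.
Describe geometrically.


Equal distances means the locus is the perpendicular bisector of z1 and z2.
Midpoint = ((-5+2)/2, (-6+4)/2) = (-1.5000, -1.0000)

Perpendicular bisector through (-1.5000, -1.0000)


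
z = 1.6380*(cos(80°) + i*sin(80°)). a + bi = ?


a = 1.6380*cos(80°) = 1.6380*0.1736 = 0.2844
b = 1.6380*sin(80°) = 1.6380*0.9848 = 1.6131

0.2844 + 1.6131i


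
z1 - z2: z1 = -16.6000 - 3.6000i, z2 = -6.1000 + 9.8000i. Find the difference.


Real: -16.6 + 6.1 = -10.5
Imag: -3.6 - 9.8 = -13.4

-10.5000 - 13.4000i


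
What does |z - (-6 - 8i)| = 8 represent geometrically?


|z - z0| = r is a circle with center z0 and radius r.
Center = (-6, -8), radius = 8

Circle with center (-6, -8) and radius 8


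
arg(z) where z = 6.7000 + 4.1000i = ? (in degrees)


Re = 6.7, Im = 4.1
arg = atan2(4.1, 6.7) = 31.4641 degrees

arg(z) = 31.4641 degrees


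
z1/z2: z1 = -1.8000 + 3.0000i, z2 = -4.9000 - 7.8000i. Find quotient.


Conjugate of z2 = -4.9000 + 7.8000i
Numerator: (-1.8000 + 3.0000i)(-4.9000 + 7.8000i) = -14.5800 - 28.7400i
Denominator: (-4.9)^2 + (-7.8)^2 = 84.85
Result = (-14.5800 - 28.7400i)/84.85

-0.1718 - 0.3387i


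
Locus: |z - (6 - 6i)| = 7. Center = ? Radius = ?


|z - z0| = r is a circle with center z0 and radius r.
Center = (6, -6), radius = 7

Circle with center (6, -6) and radius 7


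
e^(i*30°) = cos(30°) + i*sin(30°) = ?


cos(30°) = 0.8660
sin(30°) = 0.5000

e^(i*30°) = 0.8660 + 0.5000i


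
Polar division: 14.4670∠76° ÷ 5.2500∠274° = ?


r = 14.4670 / 5.2500 = 2.7556
theta = 76° - 274° = -198° = 162° (mod 360)

2.7556 cis(162°)


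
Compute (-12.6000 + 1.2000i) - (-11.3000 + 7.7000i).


Real: -12.6 + 11.3 = -1.3
Imag: 1.2 - 7.7 = -6.5

-1.3000 - 6.5000i


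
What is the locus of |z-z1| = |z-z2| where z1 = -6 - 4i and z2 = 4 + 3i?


Equal distances means the locus is the perpendicular bisector of z1 and z2.
Midpoint = ((-6+4)/2, (-4+3)/2) = (-1.0000, -0.5000)

Perpendicular bisector through (-1.0000, -0.5000)


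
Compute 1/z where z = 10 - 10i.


|z|^2 = 100+100 = 200
1/z = (10 + 10i)/200

1/z = 0.0500 + 0.0500i


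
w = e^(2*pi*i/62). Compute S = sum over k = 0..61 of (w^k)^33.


The roots are w_k = w^k with w = e^(2*pi*i/62), and (w^k)^33 = (w^33)^k.
So S = 1 + u + u^2 + ... + u^(61) with u = w^33.
33 = 0*62 + 33, so 33 is not a multiple of 62: u = w^33 ≠ 1 (w is a primitive 62th root), while u^62 = (w^62)^33 = 1.
Geometric series: S = (1 - u^62)/(1 - u) = (1 - 1)/(1 - u) = 0

S = 0


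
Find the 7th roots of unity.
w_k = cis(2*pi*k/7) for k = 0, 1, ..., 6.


The 7th roots of unity are cis(360k/7°) for k=0..6
Angle step = 360/7 = 51.4286°
Primitive root: cis(51.4286°)
Primitive root = 0.6235 + 0.7818i

7 roots at angles: 0°, 51.4286°, 102.8571°, 154.2857°, 205.7143°, 257.1429°, 308.5714°


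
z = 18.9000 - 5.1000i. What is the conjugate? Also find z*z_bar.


z_bar = 18.9000 + 5.1000i
z*z_bar = 18.9^2 + (-5.1)^2 = 357.21 + 26.01 = 383.22

z_bar = 18.9000 + 5.1000i, z*z_bar = 383.22


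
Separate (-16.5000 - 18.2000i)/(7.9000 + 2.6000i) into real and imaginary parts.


Multiply by conjugate: (-16.5000 - 18.2000i)(7.9000 - 2.6000i) / (7.9^2 + 2.6^2)
Numerator real = -16.5*7.9 - (18.2)*2.6 = -177.67
Numerator imag = -18.2*7.9 - (-16.5)*2.6 = -100.88
Denominator = 69.17
Re(z) = -177.67/69.17 = -2.5686
Im(z) = -100.88/69.17 = -1.4584

Re(z) = -2.5686, Im(z) = -1.4584


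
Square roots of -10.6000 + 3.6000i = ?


|z| = sqrt(112.36+12.96) = 11.1946
sqrt((|z|+a)/2) = sqrt((11.1946+(-10.6))/2) = sqrt(0.2973) = 0.5453
sqrt((|z|-a)/2) = sqrt((11.1946-(-10.6))/2) = sqrt(10.8973) = 3.3011

±(0.5453 + 3.3011i) i.e. 0.5453 + 3.3011i and -0.5453 - 3.3011i


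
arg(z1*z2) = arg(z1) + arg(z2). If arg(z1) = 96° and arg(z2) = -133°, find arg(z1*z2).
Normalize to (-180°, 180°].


arg(z1*z2) = 96° - 133° = -37°
Normalized to (-180°, 180°]: -37°

-37°


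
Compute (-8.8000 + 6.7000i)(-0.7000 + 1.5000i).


Real = -8.8*(-0.7) - 6.7*1.5 = 6.16 - 10.05 = -3.89
Imag = -8.8*1.5 - (0.7)*6.7 = -13.2 - (4.69) = -17.89

-3.8900 - 17.8900i


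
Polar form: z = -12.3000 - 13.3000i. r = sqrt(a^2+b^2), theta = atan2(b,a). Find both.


r = sqrt(151.29+176.89) = sqrt(328.18) = 18.1157
theta = atan2(-13.3, -12.3) = -132.7630 degrees

r = 18.1157, theta = -132.7630 degrees


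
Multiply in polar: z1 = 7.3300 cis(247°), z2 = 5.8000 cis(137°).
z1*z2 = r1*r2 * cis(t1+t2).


r = 7.3300 * 5.8000 = 42.5140
theta = 247° + 137° = 384° = 24° (mod 360)

42.5140 cis(24°)


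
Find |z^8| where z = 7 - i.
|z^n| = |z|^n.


|z| = sqrt(49+1) = sqrt(50) = 7.0711
|z^8| = |z|^8 = (sqrt(50))^8 = 50^4 = 6250000

|z^8| = 6250000


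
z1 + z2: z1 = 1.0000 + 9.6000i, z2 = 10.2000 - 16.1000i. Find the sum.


Real: 1 + 10.2 = 11.2
Imag: 9.6 - 16.1 = -6.5

11.2000 - 6.5000i


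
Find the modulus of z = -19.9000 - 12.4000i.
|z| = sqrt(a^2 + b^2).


|z| = sqrt((-19.9)^2 + (-12.4)^2) = sqrt(396.01 + 153.76) = sqrt(549.77) = 23.4472

|z| = 23.4472


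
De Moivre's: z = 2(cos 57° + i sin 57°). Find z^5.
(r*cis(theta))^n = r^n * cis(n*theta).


r^5 = 2^5 = 32
n*theta = 5*57° = 285° = 285° (mod 360)
a = 32*cos(285°) = 8.2822
b = 32*sin(285°) = -30.9096

32 cis(285°) = 8.2822 - 30.9096i


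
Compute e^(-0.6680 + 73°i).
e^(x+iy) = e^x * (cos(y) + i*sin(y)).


e^-0.6680 = 0.5127
cos(73°) = 0.2924
sin(73°) = 0.9563
Real = 0.5127*0.2924 = 0.1499
Imag = 0.5127*0.9563 = 0.4903

0.1499 + 0.4903i


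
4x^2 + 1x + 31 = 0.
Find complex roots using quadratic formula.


disc = 1^2 - 4*4*31 = 1 - 496 = -495
sqrt(|disc|) = sqrt(495) = 22.2486
Real part = -1/(2*4) = -0.1250
Imag part = 22.2486/(2*4) = 2.7811

-0.1250 ± 2.7811i


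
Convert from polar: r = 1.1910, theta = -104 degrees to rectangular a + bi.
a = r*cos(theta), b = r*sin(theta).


a = 1.1910*cos(-104°) = 1.1910*(-0.2419) = -0.2881
b = 1.1910*sin(-104°) = 1.1910*(-0.9703) = -1.1556

-0.2881 - 1.1556i


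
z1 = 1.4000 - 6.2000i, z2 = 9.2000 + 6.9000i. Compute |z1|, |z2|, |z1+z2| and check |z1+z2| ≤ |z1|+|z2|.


|z1| = sqrt(1.4^2 + (-6.2)^2) = sqrt(40.4) = 6.3561
|z2| = sqrt(9.2^2 + 6.9^2) = sqrt(132.25) = 11.5000
z1+z2 = 10.6000 + 0.7000i
|z1+z2| = sqrt(112.85) = 10.6231
|z1|+|z2| = 6.3561 + 11.5000 = 17.8561

|z1+z2| = 10.6231 ≤ |z1|+|z2| = 17.8561 (verified)


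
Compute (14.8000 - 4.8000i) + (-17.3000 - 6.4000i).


Real: 14.8 - 17.3 = -2.5
Imag: -4.8 - 6.4 = -11.2

-2.5000 - 11.2000i


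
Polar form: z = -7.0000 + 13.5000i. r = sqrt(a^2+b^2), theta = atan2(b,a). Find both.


r = sqrt(49+182.25) = sqrt(231.25) = 15.2069
theta = atan2(13.5, -7) = 117.4076 degrees

r = 15.2069, theta = 117.4076 degrees


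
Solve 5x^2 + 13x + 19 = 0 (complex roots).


disc = 13^2 - 4*5*19 = 169 - 380 = -211
sqrt(|disc|) = sqrt(211) = 14.5258
Real part = -13/(2*5) = -1.3000
Imag part = 14.5258/(2*5) = 1.4526

-1.3000 ± 1.4526i


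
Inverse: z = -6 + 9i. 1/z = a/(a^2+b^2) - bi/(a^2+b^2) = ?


|z|^2 = 36+81 = 117
1/z = (-6 - 9i)/117

1/z = -0.0513 - 0.0769i


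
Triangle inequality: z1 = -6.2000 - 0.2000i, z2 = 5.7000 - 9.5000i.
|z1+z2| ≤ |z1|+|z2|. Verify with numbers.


|z1| = sqrt((-6.2)^2 + (-0.2)^2) = sqrt(38.48) = 6.2032
|z2| = sqrt(5.7^2 + (-9.5)^2) = sqrt(122.74) = 11.0788
z1+z2 = -0.5000 - 9.7000i
|z1+z2| = sqrt(94.34) = 9.7129
|z1|+|z2| = 6.2032 + 11.0788 = 17.2820

|z1+z2| = 9.7129 ≤ |z1|+|z2| = 17.2820 (verified)


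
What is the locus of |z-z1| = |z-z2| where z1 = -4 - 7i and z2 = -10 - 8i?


Equal distances means the locus is the perpendicular bisector of z1 and z2.
Midpoint = ((-4+(-10))/2, (-7+(-8))/2) = (-7.0000, -7.5000)

Perpendicular bisector through (-7.0000, -7.5000)


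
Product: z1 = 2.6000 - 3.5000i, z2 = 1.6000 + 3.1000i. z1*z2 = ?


Real = 2.6*1.6 - (-3.5)*3.1 = 4.16 - (-10.85) = 15.01
Imag = 2.6*3.1 + 1.6*(-3.5) = 8.06 - (5.6) = 2.46

15.0100 + 2.4600i


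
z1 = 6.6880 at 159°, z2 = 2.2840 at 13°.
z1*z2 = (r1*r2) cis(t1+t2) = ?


r = 6.6880 * 2.2840 = 15.2754
theta = 159° + 13° = 172° = 172° (mod 360)

15.2754 cis(172°)


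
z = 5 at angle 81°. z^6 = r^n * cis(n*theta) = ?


r^6 = 5^6 = 15625
n*theta = 6*81° = 486° = 126° (mod 360)
a = 15625*cos(126°) = -9184.1446
b = 15625*sin(126°) = 12640.8905

15625 cis(126°) = -9184.1446 + 12640.8905i


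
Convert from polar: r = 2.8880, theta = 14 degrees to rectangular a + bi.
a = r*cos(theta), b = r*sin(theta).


a = 2.8880*cos(14°) = 2.8880*0.9703 = 2.8022
b = 2.8880*sin(14°) = 2.8880*0.24192 = 0.6987

2.8022 + 0.6987i


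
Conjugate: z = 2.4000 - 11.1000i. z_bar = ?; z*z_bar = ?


z_bar = 2.4000 + 11.1000i
z*z_bar = 2.4^2 + (-11.1)^2 = 5.76 + 123.21 = 128.97

z_bar = 2.4000 + 11.1000i, z*z_bar = 128.97


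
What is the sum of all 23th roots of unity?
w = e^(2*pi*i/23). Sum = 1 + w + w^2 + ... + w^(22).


The sum of all 23th roots of unity is 0.
Geometric series: (1 - w^23)/(1 - w) = (1-1)/(1-w) = 0 since w^23 = 1, w ≠ 1.
Alternatively: coefficient of z^22 in z^23 - 1 is 0.

0


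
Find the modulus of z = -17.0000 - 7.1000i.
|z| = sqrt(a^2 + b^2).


|z| = sqrt((-17)^2 + (-7.1)^2) = sqrt(289 + 50.41) = sqrt(339.41) = 18.4231

|z| = 18.4231


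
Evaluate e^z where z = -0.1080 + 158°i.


e^-0.1080 = 0.89763
cos(158°) = -0.9272
sin(158°) = 0.3746
Real = 0.89763*(-0.9272) = -0.8323
Imag = 0.89763*0.3746 = 0.3363

-0.8323 + 0.3363i


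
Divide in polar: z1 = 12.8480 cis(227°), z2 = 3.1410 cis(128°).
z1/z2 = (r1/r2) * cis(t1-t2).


r = 12.8480 / 3.1410 = 4.0904
theta = 227° - 128° = 99° = 99° (mod 360)

4.0904 cis(99°)


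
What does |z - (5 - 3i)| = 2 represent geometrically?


|z - z0| = r is a circle with center z0 and radius r.
Center = (5, -3), radius = 2

Circle with center (5, -3) and radius 2


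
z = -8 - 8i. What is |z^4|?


|z| = sqrt(64+64) = sqrt(128) = 11.3137
|z^4| = |z|^4 = (sqrt(128))^4 = 128^2 = 16384

|z^4| = 16384


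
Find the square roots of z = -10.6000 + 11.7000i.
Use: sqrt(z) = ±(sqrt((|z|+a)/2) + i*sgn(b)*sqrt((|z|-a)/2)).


|z| = sqrt(112.36+136.89) = 15.7877
sqrt((|z|+a)/2) = sqrt((15.7877+(-10.6))/2) = sqrt(2.5938) = 1.6105
sqrt((|z|-a)/2) = sqrt((15.7877-(-10.6))/2) = sqrt(13.1938) = 3.6323

±(1.6105 + 3.6323i) i.e. 1.6105 + 3.6323i and -1.6105 - 3.6323i


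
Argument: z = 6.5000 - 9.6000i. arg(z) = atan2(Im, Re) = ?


Re = 6.5, Im = -9.6
arg = atan2(-9.6, 6.5) = -55.8987 degrees

arg(z) = -55.8987 degrees


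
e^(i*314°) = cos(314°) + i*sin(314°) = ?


cos(314°) = 0.6947
sin(314°) = -0.7193

e^(i*314°) = 0.6947 - 0.7193i


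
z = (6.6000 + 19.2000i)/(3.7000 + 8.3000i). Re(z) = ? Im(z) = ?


Multiply by conjugate: (6.6000 + 19.2000i)(3.7000 - 8.3000i) / (3.7^2 + 8.3^2)
Numerator real = 6.6*3.7 + 19.2*8.3 = 183.78
Numerator imag = 19.2*3.7 - 6.6*8.3 = 16.26
Denominator = 82.58
Re(z) = 183.78/82.58 = 2.2255
Im(z) = 16.26/82.58 = 0.1969

Re(z) = 2.2255, Im(z) = 0.1969


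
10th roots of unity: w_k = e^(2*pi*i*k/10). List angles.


The 10th roots of unity are cis(360k/10°) for k=0..9
Angle step = 360/10 = 36°
Primitive root: cis(36°)
Primitive root = 0.8090 + 0.5878i

10 roots at angles: 0°, 36°, 72°, 108°, 144°, 180°, 216°, 252°, 288°, 324°


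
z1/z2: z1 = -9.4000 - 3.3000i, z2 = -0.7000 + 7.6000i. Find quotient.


Conjugate of z2 = -0.7000 - 7.6000i
Numerator: (-9.4000 - 3.3000i)(-0.7000 - 7.6000i) = -18.5000 + 73.7500i
Denominator: (-0.7)^2 + 7.6^2 = 58.25
Result = (-18.5000 + 73.7500i)/58.25

-0.3176 + 1.2661i


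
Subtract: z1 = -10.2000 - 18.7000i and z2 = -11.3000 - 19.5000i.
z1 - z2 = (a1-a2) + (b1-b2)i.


Real: -10.2 + 11.3 = 1.1
Imag: -18.7 + 19.5 = 0.8

1.1000 + 0.8000i


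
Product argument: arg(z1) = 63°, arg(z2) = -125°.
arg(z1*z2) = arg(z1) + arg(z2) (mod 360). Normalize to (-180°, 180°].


arg(z1*z2) = 63° - 125° = -62°
Normalized to (-180°, 180°]: -62°

-62°


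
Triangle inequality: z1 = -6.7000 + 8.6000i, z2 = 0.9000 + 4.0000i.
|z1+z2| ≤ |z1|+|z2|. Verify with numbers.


|z1| = sqrt((-6.7)^2 + 8.6^2) = sqrt(118.85) = 10.9018
|z2| = sqrt(0.9^2 + 4^2) = sqrt(16.81) = 4.1000
z1+z2 = -5.8000 + 12.6000i
|z1+z2| = sqrt(192.4) = 13.8708
|z1|+|z2| = 10.9018 + 4.1000 = 15.0018

|z1+z2| = 13.8708 ≤ |z1|+|z2| = 15.0018 (verified)


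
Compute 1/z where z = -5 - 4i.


|z|^2 = 25+16 = 41
1/z = (-5 + 4i)/41

1/z = -0.1220 + 0.0976i


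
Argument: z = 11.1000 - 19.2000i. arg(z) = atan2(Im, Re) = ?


Re = 11.1, Im = -19.2
arg = atan2(-19.2, 11.1) = -59.9667 degrees

arg(z) = -59.9667 degrees


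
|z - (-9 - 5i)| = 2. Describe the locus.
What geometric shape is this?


|z - z0| = r is a circle with center z0 and radius r.
Center = (-9, -5), radius = 2

Circle with center (-9, -5) and radius 2


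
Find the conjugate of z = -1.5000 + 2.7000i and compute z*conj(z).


z_bar = -1.5000 - 2.7000i
z*z_bar = (-1.5)^2 + 2.7^2 = 2.25 + 7.29 = 9.54

z_bar = -1.5000 - 2.7000i, z*z_bar = 9.54


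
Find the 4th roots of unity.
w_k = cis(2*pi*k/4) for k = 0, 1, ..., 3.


The 4th roots of unity are cis(360k/4°) for k=0..3
Angle step = 360/4 = 90°
Primitive root: cis(90°)
Primitive root = 0 + 1.0000i

4 roots at angles: 0°, 90°, 180°, 270°


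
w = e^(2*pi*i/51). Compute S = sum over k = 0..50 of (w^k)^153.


The roots are w_k = w^k with w = e^(2*pi*i/51), and (w^k)^153 = (w^153)^k.
So S = 1 + u + u^2 + ... + u^(50) with u = w^153.
153 = 3*51 + 0, so 153 is a multiple of 51 and u = (w^51)^3 = 1.
Every one of the 51 terms equals 1: S = 51

S = 51


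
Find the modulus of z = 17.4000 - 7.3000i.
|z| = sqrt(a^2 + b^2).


|z| = sqrt(17.4^2 + (-7.3)^2) = sqrt(302.76 + 53.29) = sqrt(356.05) = 18.8693

|z| = 18.8693


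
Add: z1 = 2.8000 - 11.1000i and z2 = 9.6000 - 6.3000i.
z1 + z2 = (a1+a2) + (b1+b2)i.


Real: 2.8 + 9.6 = 12.4
Imag: -11.1 - 6.3 = -17.4

12.4000 - 17.4000i


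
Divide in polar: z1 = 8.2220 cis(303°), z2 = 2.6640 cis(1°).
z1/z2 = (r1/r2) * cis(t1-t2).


r = 8.2220 / 2.6640 = 3.0863
theta = 303° - 1° = 302° = 302° (mod 360)

3.0863 cis(302°)


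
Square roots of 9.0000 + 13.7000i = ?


|z| = sqrt(81+187.69) = 16.3918
sqrt((|z|+a)/2) = sqrt((16.3918+9)/2) = sqrt(12.6959) = 3.5631
sqrt((|z|-a)/2) = sqrt((16.3918-9)/2) = sqrt(3.6959) = 1.9225

±(3.5631 + 1.9225i) i.e. 3.5631 + 1.9225i and -3.5631 - 1.9225i


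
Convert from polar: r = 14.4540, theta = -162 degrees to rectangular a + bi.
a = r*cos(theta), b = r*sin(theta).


a = 14.4540*cos(-162°) = 14.4540*(-0.95106) = -13.7466
b = 14.4540*sin(-162°) = 14.4540*(-0.309017) = -4.4665

-13.7466 - 4.4665i


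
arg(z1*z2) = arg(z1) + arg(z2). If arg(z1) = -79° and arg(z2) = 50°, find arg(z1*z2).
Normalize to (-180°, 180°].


arg(z1*z2) = -79° + 50° = -29°
Normalized to (-180°, 180°]: -29°

-29°


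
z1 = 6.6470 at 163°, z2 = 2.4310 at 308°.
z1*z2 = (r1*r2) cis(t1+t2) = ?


r = 6.6470 * 2.4310 = 16.1589
theta = 163° + 308° = 471° = 111° (mod 360)

16.1589 cis(111°)


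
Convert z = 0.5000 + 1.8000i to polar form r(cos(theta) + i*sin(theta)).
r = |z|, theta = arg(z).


r = sqrt(0.25+3.24) = sqrt(3.49) = 1.8682
theta = atan2(1.8, 0.5) = 74.4759 degrees

r = 1.8682, theta = 74.4759 degrees


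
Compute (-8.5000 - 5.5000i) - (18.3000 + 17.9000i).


Real: -8.5 - 18.3 = -26.8
Imag: -5.5 - 17.9 = -23.4

-26.8000 - 23.4000i


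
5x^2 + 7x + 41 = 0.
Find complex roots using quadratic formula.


disc = 7^2 - 4*5*41 = 49 - 820 = -771
sqrt(|disc|) = sqrt(771) = 27.7669
Real part = -7/(2*5) = -0.7000
Imag part = 27.7669/(2*5) = 2.7767

-0.7000 ± 2.7767i


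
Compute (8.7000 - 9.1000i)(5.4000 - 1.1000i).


Real = 8.7*5.4 - (-9.1)*(-1.1) = 46.98 - 10.01 = 36.97
Imag = 8.7*(-1.1) + 5.4*(-9.1) = -9.57 - (49.14) = -58.71

36.9700 - 58.7100i


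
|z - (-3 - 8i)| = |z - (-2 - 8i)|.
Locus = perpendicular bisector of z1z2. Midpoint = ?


Equal distances means the locus is the perpendicular bisector of z1 and z2.
Midpoint = ((-3+(-2))/2, (-8+(-8))/2) = (-2.5000, -8.0000)

Perpendicular bisector through (-2.5000, -8.0000)


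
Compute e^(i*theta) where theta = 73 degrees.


cos(73°) = 0.2924
sin(73°) = 0.9563

e^(i*73°) = 0.2924 + 0.9563i


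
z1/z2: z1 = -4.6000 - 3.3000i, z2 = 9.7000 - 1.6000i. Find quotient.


Conjugate of z2 = 9.7000 + 1.6000i
Numerator: (-4.6000 - 3.3000i)(9.7000 + 1.6000i) = -39.3400 - 39.3700i
Denominator: 9.7^2 + (-1.6)^2 = 96.65
Result = (-39.3400 - 39.3700i)/96.65

-0.4070 - 0.4073i


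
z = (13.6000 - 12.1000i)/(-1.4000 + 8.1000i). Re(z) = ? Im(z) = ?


Multiply by conjugate: (13.6000 - 12.1000i)(-1.4000 - 8.1000i) / ((-1.4)^2 + 8.1^2)
Numerator real = 13.6*(-1.4) - (12.1)*8.1 = -117.05
Numerator imag = -12.1*(-1.4) - 13.6*8.1 = -93.22
Denominator = 67.57
Re(z) = -117.05/67.57 = -1.7323
Im(z) = -93.22/67.57 = -1.3796

Re(z) = -1.7323, Im(z) = -1.3796


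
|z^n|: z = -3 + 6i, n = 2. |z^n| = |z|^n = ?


|z| = sqrt(9+36) = sqrt(45) = 6.7082
|z^2| = |z|^2 = (sqrt(45))^2 = 45

|z^2| = 45


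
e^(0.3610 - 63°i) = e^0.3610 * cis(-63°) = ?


e^0.3610 = 1.4348
cos(-63°) = 0.454
sin(-63°) = -0.891
Real = 1.4348*0.454 = 0.6514
Imag = 1.4348*(-0.891) = -1.2784

0.6514 - 1.2784i


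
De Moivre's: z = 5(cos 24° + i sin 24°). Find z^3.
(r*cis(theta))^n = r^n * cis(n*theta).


r^3 = 5^3 = 125
n*theta = 3*24° = 72° = 72° (mod 360)
a = 125*cos(72°) = 38.6271
b = 125*sin(72°) = 118.8821

125 cis(72°) = 38.6271 + 118.8821i


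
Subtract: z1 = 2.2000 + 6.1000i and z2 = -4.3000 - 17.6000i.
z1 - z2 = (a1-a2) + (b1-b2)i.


Real: 2.2 + 4.3 = 6.5
Imag: 6.1 + 17.6 = 23.7

6.5000 + 23.7000i


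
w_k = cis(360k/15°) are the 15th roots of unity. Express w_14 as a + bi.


Angle = 360*14/15 = 336°
a = cos(336°) = 0.9135
b = sin(336°) = -0.4067

0.9135 - 0.4067i


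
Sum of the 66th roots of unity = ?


The sum of all 66th roots of unity is 0.
Geometric series: (1 - w^66)/(1 - w) = (1-1)/(1-w) = 0 since w^66 = 1, w ≠ 1.
Alternatively: coefficient of z^65 in z^66 - 1 is 0.

0


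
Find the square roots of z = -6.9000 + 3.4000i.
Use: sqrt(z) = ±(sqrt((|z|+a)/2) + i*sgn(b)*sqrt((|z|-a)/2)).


|z| = sqrt(47.61+11.56) = 7.6922
sqrt((|z|+a)/2) = sqrt((7.6922+(-6.9))/2) = sqrt(0.3961) = 0.6294
sqrt((|z|-a)/2) = sqrt((7.6922-(-6.9))/2) = sqrt(7.2961) = 2.7011

±(0.6294 + 2.7011i) i.e. 0.6294 + 2.7011i and -0.6294 - 2.7011i


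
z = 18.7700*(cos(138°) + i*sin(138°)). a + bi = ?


a = 18.7700*cos(138°) = 18.7700*(-0.743145) = -13.9488
b = 18.7700*sin(138°) = 18.7700*0.66913 = 12.5596

-13.9488 + 12.5596i


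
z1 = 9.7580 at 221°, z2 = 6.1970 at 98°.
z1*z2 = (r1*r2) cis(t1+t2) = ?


r = 9.7580 * 6.1970 = 60.4703
theta = 221° + 98° = 319° = 319° (mod 360)

60.4703 cis(319°)


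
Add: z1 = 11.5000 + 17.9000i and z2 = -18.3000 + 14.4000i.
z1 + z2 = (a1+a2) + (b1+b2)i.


Real: 11.5 - 18.3 = -6.8
Imag: 17.9 + 14.4 = 32.3

-6.8000 + 32.3000i


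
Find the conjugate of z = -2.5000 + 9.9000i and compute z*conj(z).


z_bar = -2.5000 - 9.9000i
z*z_bar = (-2.5)^2 + 9.9^2 = 6.25 + 98.01 = 104.26

z_bar = -2.5000 - 9.9000i, z*z_bar = 104.26


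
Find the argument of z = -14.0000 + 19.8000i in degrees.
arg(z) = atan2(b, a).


Re = -14, Im = 19.8
arg = atan2(19.8, -14) = 125.2630 degrees

arg(z) = 125.2630 degrees


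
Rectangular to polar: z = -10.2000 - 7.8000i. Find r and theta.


r = sqrt(104.04+60.84) = sqrt(164.88) = 12.8406
theta = atan2(-7.8, -10.2) = -142.5946 degrees

r = 12.8406, theta = -142.5946 degrees


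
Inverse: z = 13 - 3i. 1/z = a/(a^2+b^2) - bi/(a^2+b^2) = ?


|z|^2 = 169+9 = 178
1/z = (13 + 3i)/178

1/z = 0.0730 + 0.0169i


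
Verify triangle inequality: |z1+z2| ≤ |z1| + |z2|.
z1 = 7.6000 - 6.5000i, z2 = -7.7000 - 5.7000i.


|z1| = sqrt(7.6^2 + (-6.5)^2) = sqrt(100.01) = 10.0005
|z2| = sqrt((-7.7)^2 + (-5.7)^2) = sqrt(91.78) = 9.5802
z1+z2 = -0.1000 - 12.2000i
|z1+z2| = sqrt(148.85) = 12.2004
|z1|+|z2| = 10.0005 + 9.5802 = 19.5807

|z1+z2| = 12.2004 ≤ |z1|+|z2| = 19.5807 (verified)


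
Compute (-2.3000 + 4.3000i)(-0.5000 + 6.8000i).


Real = -2.3*(-0.5) - 4.3*6.8 = 1.15 - 29.24 = -28.09
Imag = -2.3*6.8 - (0.5)*4.3 = -15.64 - (2.15) = -17.79

-28.0900 - 17.7900i


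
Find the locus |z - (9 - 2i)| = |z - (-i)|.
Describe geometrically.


Equal distances means the locus is the perpendicular bisector of z1 and z2.
Midpoint = ((9+0)/2, (-2+(-1))/2) = (4.5000, -1.5000)

Perpendicular bisector through (4.5000, -1.5000)


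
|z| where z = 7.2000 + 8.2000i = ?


|z| = sqrt(7.2^2 + 8.2^2) = sqrt(51.84 + 67.24) = sqrt(119.08) = 10.9124

|z| = 10.9124


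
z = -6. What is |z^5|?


|z| = sqrt(36+0) = sqrt(36) = 6
|z^5| = |z|^5 = 6^5 = 7776

|z^5| = 7776


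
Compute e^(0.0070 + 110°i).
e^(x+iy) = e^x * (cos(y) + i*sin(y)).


e^0.0070 = 1.0070
cos(110°) = -0.342
sin(110°) = 0.9397
Real = 1.0070*(-0.342) = -0.3444
Imag = 1.0070*0.9397 = 0.9463

-0.3444 + 0.9463i


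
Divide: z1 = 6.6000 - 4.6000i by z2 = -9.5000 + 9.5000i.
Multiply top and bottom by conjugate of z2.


Conjugate of z2 = -9.5000 - 9.5000i
Numerator: (6.6000 - 4.6000i)(-9.5000 - 9.5000i) = -106.4000 - 19.0000i
Denominator: (-9.5)^2 + 9.5^2 = 180.5
Result = (-106.4000 - 19.0000i)/180.5

-0.5895 - 0.1053i


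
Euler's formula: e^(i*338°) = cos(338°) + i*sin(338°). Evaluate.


cos(338°) = 0.9272
sin(338°) = -0.3746

e^(i*338°) = 0.9272 - 0.3746i


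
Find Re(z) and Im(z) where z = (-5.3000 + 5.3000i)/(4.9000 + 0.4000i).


Multiply by conjugate: (-5.3000 + 5.3000i)(4.9000 - 0.4000i) / (4.9^2 + 0.4^2)
Numerator real = -5.3*4.9 + 5.3*0.4 = -23.85
Numerator imag = 5.3*4.9 - (-5.3)*0.4 = 28.09
Denominator = 24.17
Re(z) = -23.85/24.17 = -0.9868
Im(z) = 28.09/24.17 = 1.1622

Re(z) = -0.9868, Im(z) = 1.1622


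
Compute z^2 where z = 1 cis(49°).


r^2 = 1^2 = 1
n*theta = 2*49° = 98° = 98° (mod 360)
a = 1*cos(98°) = -0.1392
b = 1*sin(98°) = 0.9903

1 cis(98°) = -0.1392 + 0.9903i


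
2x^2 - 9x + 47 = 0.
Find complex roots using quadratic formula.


disc = (-9)^2 - 4*2*47 = 81 - 376 = -295
sqrt(|disc|) = sqrt(295) = 17.1756
Real part = 9/(2*2) = 2.2500
Imag part = 17.1756/(2*2) = 4.2939

2.2500 ± 4.2939i


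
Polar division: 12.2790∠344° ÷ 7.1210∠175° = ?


r = 12.2790 / 7.1210 = 1.7243
theta = 344° - 175° = 169° = 169° (mod 360)

1.7243 cis(169°)


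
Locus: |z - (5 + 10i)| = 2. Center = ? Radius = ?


|z - z0| = r is a circle with center z0 and radius r.
Center = (5, 10), radius = 2

Circle with center (5, 10) and radius 2


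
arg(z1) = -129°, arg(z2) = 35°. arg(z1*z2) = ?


arg(z1*z2) = -129° + 35° = -94°
Normalized to (-180°, 180°]: -94°

-94°


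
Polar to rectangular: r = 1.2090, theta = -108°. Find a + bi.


a = 1.2090*cos(-108°) = 1.2090*(-0.309) = -0.3736
b = 1.2090*sin(-108°) = 1.2090*(-0.95106) = -1.1498

-0.3736 - 1.1498i


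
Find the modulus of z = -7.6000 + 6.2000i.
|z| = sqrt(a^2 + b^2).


|z| = sqrt((-7.6)^2 + 6.2^2) = sqrt(57.76 + 38.44) = sqrt(96.2) = 9.8082

|z| = 9.8082


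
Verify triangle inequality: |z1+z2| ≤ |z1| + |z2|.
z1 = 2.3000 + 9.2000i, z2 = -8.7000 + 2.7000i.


|z1| = sqrt(2.3^2 + 9.2^2) = sqrt(89.93) = 9.4831
|z2| = sqrt((-8.7)^2 + 2.7^2) = sqrt(82.98) = 9.1093
z1+z2 = -6.4000 + 11.9000i
|z1+z2| = sqrt(182.57) = 13.5118
|z1|+|z2| = 9.4831 + 9.1093 = 18.5924

|z1+z2| = 13.5118 ≤ |z1|+|z2| = 18.5924 (verified)


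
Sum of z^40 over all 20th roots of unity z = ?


The roots are w_k = w^k with w = e^(2*pi*i/20), and (w^k)^40 = (w^40)^k.
So S = 1 + u + u^2 + ... + u^(19) with u = w^40.
40 = 2*20 + 0, so 40 is a multiple of 20 and u = (w^20)^2 = 1.
Every one of the 20 terms equals 1: S = 20

S = 20


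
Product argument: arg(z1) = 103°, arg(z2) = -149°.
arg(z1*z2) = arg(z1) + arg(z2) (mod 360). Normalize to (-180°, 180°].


arg(z1*z2) = 103° - 149° = -46°
Normalized to (-180°, 180°]: -46°

-46°


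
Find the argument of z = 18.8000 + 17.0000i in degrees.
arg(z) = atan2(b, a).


Re = 18.8, Im = 17
arg = atan2(17, 18.8) = 42.1216 degrees

arg(z) = 42.1216 degrees


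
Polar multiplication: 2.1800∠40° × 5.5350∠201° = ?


r = 2.1800 * 5.5350 = 12.0663
theta = 40° + 201° = 241° = 241° (mod 360)

12.0663 cis(241°)


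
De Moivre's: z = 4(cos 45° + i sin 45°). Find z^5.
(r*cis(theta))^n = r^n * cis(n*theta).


r^5 = 4^5 = 1024
n*theta = 5*45° = 225° = 225° (mod 360)
a = 1024*cos(225°) = -724.0773
b = 1024*sin(225°) = -724.0773

1024 cis(225°) = -724.0773 - 724.0773i


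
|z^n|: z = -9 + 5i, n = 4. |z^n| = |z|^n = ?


|z| = sqrt(81+25) = sqrt(106) = 10.2956
|z^4| = |z|^4 = (sqrt(106))^4 = 106^2 = 11236

|z^4| = 11236


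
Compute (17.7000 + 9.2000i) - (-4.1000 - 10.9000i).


Real: 17.7 + 4.1 = 21.8
Imag: 9.2 + 10.9 = 20.1

21.8000 + 20.1000i


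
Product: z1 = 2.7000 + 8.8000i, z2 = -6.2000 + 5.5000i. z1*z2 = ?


Real = 2.7*(-6.2) - 8.8*5.5 = -16.74 - 48.4 = -65.14
Imag = 2.7*5.5 - (6.2)*8.8 = 14.85 - (54.56) = -39.71

-65.1400 - 39.7100i


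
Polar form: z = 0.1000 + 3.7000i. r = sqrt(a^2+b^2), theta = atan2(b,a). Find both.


r = sqrt(0.01+13.69) = sqrt(13.7) = 3.7014
theta = atan2(3.7, 0.1) = 88.4518 degrees

r = 3.7014, theta = 88.4518 degrees


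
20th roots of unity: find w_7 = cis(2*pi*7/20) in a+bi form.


Angle = 360*7/20 = 126°
a = cos(126°) = -0.5878
b = sin(126°) = 0.8090

-0.5878 + 0.8090i


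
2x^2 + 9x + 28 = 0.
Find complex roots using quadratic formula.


disc = 9^2 - 4*2*28 = 81 - 224 = -143
sqrt(|disc|) = sqrt(143) = 11.9583
Real part = -9/(2*2) = -2.2500
Imag part = 11.9583/(2*2) = 2.9896

-2.2500 ± 2.9896i


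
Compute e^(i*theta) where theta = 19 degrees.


cos(19°) = 0.9455
sin(19°) = 0.3256

e^(i*19°) = 0.9455 + 0.3256i


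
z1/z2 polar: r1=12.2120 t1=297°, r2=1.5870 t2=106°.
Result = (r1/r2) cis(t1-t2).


r = 12.2120 / 1.5870 = 7.6950
theta = 297° - 106° = 191° = 191° (mod 360)

7.6950 cis(191°)


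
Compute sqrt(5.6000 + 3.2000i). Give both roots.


|z| = sqrt(31.36+10.24) = 6.4498
sqrt((|z|+a)/2) = sqrt((6.4498+5.6)/2) = sqrt(6.0249) = 2.4546
sqrt((|z|-a)/2) = sqrt((6.4498-5.6)/2) = sqrt(0.4249) = 0.6518

±(2.4546 + 0.6518i) i.e. 2.4546 + 0.6518i and -2.4546 - 0.6518i


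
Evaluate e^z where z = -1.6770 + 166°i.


e^-1.6770 = 0.18693
cos(166°) = -0.9703
sin(166°) = 0.2419
Real = 0.18693*(-0.9703) = -0.1814
Imag = 0.18693*0.2419 = 0.0452

-0.1814 + 0.0452i


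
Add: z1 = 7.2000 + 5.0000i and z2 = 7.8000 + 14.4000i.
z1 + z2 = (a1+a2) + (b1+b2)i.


Real: 7.2 + 7.8 = 15
Imag: 5 + 14.4 = 19.4

15.0000 + 19.4000i


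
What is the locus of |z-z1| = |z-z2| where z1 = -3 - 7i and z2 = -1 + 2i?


Equal distances means the locus is the perpendicular bisector of z1 and z2.
Midpoint = ((-3+(-1))/2, (-7+2)/2) = (-2.0000, -2.5000)

Perpendicular bisector through (-2.0000, -2.5000)


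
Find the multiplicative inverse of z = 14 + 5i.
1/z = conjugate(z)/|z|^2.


|z|^2 = 196+25 = 221
1/z = (14 - 5i)/221

1/z = 0.0633 - 0.0226i


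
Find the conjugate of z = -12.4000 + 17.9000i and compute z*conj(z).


z_bar = -12.4000 - 17.9000i
z*z_bar = (-12.4)^2 + 17.9^2 = 153.76 + 320.41 = 474.17

z_bar = -12.4000 - 17.9000i, z*z_bar = 474.17


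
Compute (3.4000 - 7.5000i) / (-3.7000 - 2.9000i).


Conjugate of z2 = -3.7000 + 2.9000i
Numerator: (3.4000 - 7.5000i)(-3.7000 + 2.9000i) = 9.1700 + 37.6100i
Denominator: (-3.7)^2 + (-2.9)^2 = 22.1
Result = (9.1700 + 37.6100i)/22.1

0.4149 + 1.7018i
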